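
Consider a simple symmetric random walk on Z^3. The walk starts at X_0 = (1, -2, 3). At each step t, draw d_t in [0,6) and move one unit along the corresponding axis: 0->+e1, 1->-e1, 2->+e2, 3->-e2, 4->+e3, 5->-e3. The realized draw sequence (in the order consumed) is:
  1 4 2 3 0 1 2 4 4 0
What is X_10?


(1, -1, 6)

t=0: X=(1, -2, 3), d=1 → -e1, X_1=(0, -2, 3)
t=1: X=(0, -2, 3), d=4 → +e3, X_2=(0, -2, 4)
t=2: X=(0, -2, 4), d=2 → +e2, X_3=(0, -1, 4)
t=3: X=(0, -1, 4), d=3 → -e2, X_4=(0, -2, 4)
t=4: X=(0, -2, 4), d=0 → +e1, X_5=(1, -2, 4)
t=5: X=(1, -2, 4), d=1 → -e1, X_6=(0, -2, 4)
t=6: X=(0, -2, 4), d=2 → +e2, X_7=(0, -1, 4)
t=7: X=(0, -1, 4), d=4 → +e3, X_8=(0, -1, 5)
t=8: X=(0, -1, 5), d=4 → +e3, X_9=(0, -1, 6)
t=9: X=(0, -1, 6), d=0 → +e1, X_10=(1, -1, 6)


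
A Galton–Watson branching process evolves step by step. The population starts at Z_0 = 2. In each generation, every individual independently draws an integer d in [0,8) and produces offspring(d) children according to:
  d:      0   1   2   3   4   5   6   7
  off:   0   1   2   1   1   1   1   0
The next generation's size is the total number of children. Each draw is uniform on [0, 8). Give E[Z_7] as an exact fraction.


Outcome values over d=0..7: [0, 1, 2, 1, 1, 1, 1, 0]
Σy = 7, Σy² = 9, M = 8
μ = 7/8 = 7/8,  σ² = 9/8 − (7/8)² = 23/64
E[Z_0] = 2
E[Z_1] = 7/8·E[Z_0] = 7/4
E[Z_2] = 7/8·E[Z_1] = 49/32
E[Z_3] = 7/8·E[Z_2] = 343/256
E[Z_4] = 7/8·E[Z_3] = 2401/2048
E[Z_5] = 7/8·E[Z_4] = 16807/16384
E[Z_6] = 7/8·E[Z_5] = 117649/131072
E[Z_7] = 7/8·E[Z_6] = 823543/1048576

823543/1048576


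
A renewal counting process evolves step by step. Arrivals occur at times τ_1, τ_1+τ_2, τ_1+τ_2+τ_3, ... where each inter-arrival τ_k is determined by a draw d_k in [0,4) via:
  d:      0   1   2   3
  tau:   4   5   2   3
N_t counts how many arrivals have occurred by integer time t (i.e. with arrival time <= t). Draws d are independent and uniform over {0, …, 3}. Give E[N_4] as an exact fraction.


Inter-arrival values over d=0..3: [4, 5, 2, 3]
Each d has probability 1/4, so the pmf of τ is: f(2) = 1/4, f(3) = 1/4, f(4) = 1/4, f(5) = 1/4
Renewal equation for m(n) = E[N_n]: condition on τ_1 = k (if k <= n, one arrival plus a fresh copy on the remaining n−k steps): m(n) = F(n) + Σ_{k<=n} f(k)·m(n−k), where F(n) = P(τ <= n) and m(0) = 0
m(1) = F(1) = 0
m(2) = F(2) = 1/4
m(3) = F(3) = 1/2
m(4) = F(4) + f(2)·m(2) = 3/4 + 1/4·1/4 = 13/16
E[N_4] = m(4) = 13/16

13/16


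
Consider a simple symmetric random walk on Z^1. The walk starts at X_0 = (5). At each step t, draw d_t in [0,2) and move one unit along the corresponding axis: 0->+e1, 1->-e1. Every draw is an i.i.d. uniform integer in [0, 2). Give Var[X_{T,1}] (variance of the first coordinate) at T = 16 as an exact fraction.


16

Outcome values over d=0..1: [1, -1]
Σy = 0, Σy² = 2, M = 2
μ = 0/2 = 0,  σ² = 2/2 − (0)² = 1
Independent increments: Var[X_16] = 16·σ² = 16·(1) = 16


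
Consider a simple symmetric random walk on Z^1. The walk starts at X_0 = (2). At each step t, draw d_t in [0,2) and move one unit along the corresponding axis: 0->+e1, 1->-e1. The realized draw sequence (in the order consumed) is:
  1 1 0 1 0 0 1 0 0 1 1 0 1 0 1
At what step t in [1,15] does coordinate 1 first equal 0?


t=0: X=(2), d=1 → -e1, X_1=(1)
t=1: X=(1), d=1 → -e1, X_2=(0)
t=2: X=(0), d=0 → +e1, X_3=(1)
t=3: X=(1), d=1 → -e1, X_4=(0)
t=4: X=(0), d=0 → +e1, X_5=(1)
t=5: X=(1), d=0 → +e1, X_6=(2)
t=6: X=(2), d=1 → -e1, X_7=(1)
t=7: X=(1), d=0 → +e1, X_8=(2)
t=8: X=(2), d=0 → +e1, X_9=(3)
t=9: X=(3), d=1 → -e1, X_10=(2)
t=10: X=(2), d=1 → -e1, X_11=(1)
t=11: X=(1), d=0 → +e1, X_12=(2)
t=12: X=(2), d=1 → -e1, X_13=(1)
t=13: X=(1), d=0 → +e1, X_14=(2)
t=14: X=(2), d=1 → -e1, X_15=(1)

2


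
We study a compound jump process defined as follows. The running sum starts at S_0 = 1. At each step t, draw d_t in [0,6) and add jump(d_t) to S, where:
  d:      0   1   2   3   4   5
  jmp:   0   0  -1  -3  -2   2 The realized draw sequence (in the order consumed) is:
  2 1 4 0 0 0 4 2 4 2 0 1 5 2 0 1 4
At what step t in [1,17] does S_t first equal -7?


9

t=0: S=1, d=2, jump=-1, S_1=0
t=1: S=0, d=1, jump=0, S_2=0
t=2: S=0, d=4, jump=-2, S_3=-2
t=3: S=-2, d=0, jump=0, S_4=-2
t=4: S=-2, d=0, jump=0, S_5=-2
t=5: S=-2, d=0, jump=0, S_6=-2
t=6: S=-2, d=4, jump=-2, S_7=-4
t=7: S=-4, d=2, jump=-1, S_8=-5
t=8: S=-5, d=4, jump=-2, S_9=-7
t=9: S=-7, d=2, jump=-1, S_10=-8
t=10: S=-8, d=0, jump=0, S_11=-8
t=11: S=-8, d=1, jump=0, S_12=-8
t=12: S=-8, d=5, jump=2, S_13=-6
t=13: S=-6, d=2, jump=-1, S_14=-7
t=14: S=-7, d=0, jump=0, S_15=-7
t=15: S=-7, d=1, jump=0, S_16=-7
t=16: S=-7, d=4, jump=-2, S_17=-9


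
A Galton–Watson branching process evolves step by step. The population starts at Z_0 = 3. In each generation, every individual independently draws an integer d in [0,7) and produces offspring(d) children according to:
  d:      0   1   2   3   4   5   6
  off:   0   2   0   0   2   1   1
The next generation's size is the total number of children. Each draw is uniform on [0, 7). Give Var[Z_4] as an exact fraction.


Outcome values over d=0..6: [0, 2, 0, 0, 2, 1, 1]
Σy = 6, Σy² = 10, M = 7
μ = 6/7 = 6/7,  σ² = 10/7 − (6/7)² = 34/49
V_0 = 0, E_0 = 3
V_1 = 34/49·E_0 + (6/7)²·V_0 = 102/49;  E_1 = 18/7
V_2 = 34/49·E_1 + (6/7)²·V_1 = 7956/2401;  E_2 = 108/49
V_3 = 34/49·E_2 + (6/7)²·V_2 = 466344/117649;  E_3 = 648/343
V_4 = 34/49·E_3 + (6/7)²·V_3 = 24345360/5764801;  E_4 = 3888/2401

24345360/5764801


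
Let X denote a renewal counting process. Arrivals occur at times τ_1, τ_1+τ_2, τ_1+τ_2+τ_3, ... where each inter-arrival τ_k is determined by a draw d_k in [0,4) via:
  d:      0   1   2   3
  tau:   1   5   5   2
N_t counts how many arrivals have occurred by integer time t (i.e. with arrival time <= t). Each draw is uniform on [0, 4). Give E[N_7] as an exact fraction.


Inter-arrival values over d=0..3: [1, 5, 5, 2]
Each d has probability 1/4, so the pmf of τ is: f(1) = 1/4, f(2) = 1/4, f(5) = 1/2
Renewal equation for m(n) = E[N_n]: condition on τ_1 = k (if k <= n, one arrival plus a fresh copy on the remaining n−k steps): m(n) = F(n) + Σ_{k<=n} f(k)·m(n−k), where F(n) = P(τ <= n) and m(0) = 0
m(1) = F(1) = 1/4
m(2) = F(2) + f(1)·m(1) = 1/2 + 1/4·1/4 = 9/16
m(3) = F(3) + f(1)·m(2) + f(2)·m(1) = 1/2 + 1/4·9/16 + 1/4·1/4 = 45/64
m(4) = F(4) + f(1)·m(3) + f(2)·m(2) = 1/2 + 1/4·45/64 + 1/4·9/16 = 209/256
m(5) = F(5) + f(1)·m(4) + f(2)·m(3) = 1 + 1/4·209/256 + 1/4·45/64 = 1413/1024
m(6) = F(6) + f(1)·m(5) + f(2)·m(4) + f(5)·m(1) = 1 + 1/4·1413/1024 + 1/4·209/256 + 1/2·1/4 = 6857/4096
m(7) = F(7) + f(1)·m(6) + f(2)·m(5) + f(5)·m(2) = 1 + 1/4·6857/4096 + 1/4·1413/1024 + 1/2·9/16 = 33501/16384
E[N_7] = m(7) = 33501/16384

33501/16384


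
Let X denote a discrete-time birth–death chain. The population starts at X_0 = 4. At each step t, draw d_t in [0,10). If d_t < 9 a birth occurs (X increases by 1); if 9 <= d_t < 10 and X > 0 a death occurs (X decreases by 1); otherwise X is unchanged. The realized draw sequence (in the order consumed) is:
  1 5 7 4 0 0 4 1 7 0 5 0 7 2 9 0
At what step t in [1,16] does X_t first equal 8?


t=0: X=4, d=1 → birth, X_1=5
t=1: X=5, d=5 → birth, X_2=6
t=2: X=6, d=7 → birth, X_3=7
t=3: X=7, d=4 → birth, X_4=8
t=4: X=8, d=0 → birth, X_5=9
t=5: X=9, d=0 → birth, X_6=10
t=6: X=10, d=4 → birth, X_7=11
t=7: X=11, d=1 → birth, X_8=12
t=8: X=12, d=7 → birth, X_9=13
t=9: X=13, d=0 → birth, X_10=14
t=10: X=14, d=5 → birth, X_11=15
t=11: X=15, d=0 → birth, X_12=16
t=12: X=16, d=7 → birth, X_13=17
t=13: X=17, d=2 → birth, X_14=18
t=14: X=18, d=9 → death, X_15=17
t=15: X=17, d=0 → birth, X_16=18

4


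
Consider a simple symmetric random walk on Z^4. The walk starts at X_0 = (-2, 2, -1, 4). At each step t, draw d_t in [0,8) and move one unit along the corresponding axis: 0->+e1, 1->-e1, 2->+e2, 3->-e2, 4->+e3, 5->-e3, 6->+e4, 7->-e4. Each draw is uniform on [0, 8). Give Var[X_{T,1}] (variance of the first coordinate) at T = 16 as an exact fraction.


4

Outcome values over d=0..7: [1, -1, 0, 0, 0, 0, 0, 0]
Σy = 0, Σy² = 2, M = 8
μ = 0/8 = 0,  σ² = 2/8 − (0)² = 1/4
Independent increments: Var[X_16] = 16·σ² = 16·(1/4) = 4


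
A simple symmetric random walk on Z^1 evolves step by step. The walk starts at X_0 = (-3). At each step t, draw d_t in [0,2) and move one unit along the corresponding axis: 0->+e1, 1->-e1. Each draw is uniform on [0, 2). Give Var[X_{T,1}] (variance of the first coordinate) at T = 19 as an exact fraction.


19

Outcome values over d=0..1: [1, -1]
Σy = 0, Σy² = 2, M = 2
μ = 0/2 = 0,  σ² = 2/2 − (0)² = 1
Independent increments: Var[X_19] = 19·σ² = 19·(1) = 19


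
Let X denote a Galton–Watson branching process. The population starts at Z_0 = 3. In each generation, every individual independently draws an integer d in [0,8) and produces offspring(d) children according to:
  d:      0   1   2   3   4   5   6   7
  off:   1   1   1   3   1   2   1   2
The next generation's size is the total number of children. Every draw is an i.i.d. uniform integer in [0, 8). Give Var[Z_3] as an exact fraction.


Outcome values over d=0..7: [1, 1, 1, 3, 1, 2, 1, 2]
Σy = 12, Σy² = 22, M = 8
μ = 12/8 = 3/2,  σ² = 22/8 − (3/2)² = 1/2
V_0 = 0, E_0 = 3
V_1 = 1/2·E_0 + (3/2)²·V_0 = 3/2;  E_1 = 9/2
V_2 = 1/2·E_1 + (3/2)²·V_1 = 45/8;  E_2 = 27/4
V_3 = 1/2·E_2 + (3/2)²·V_2 = 513/32;  E_3 = 81/8

513/32


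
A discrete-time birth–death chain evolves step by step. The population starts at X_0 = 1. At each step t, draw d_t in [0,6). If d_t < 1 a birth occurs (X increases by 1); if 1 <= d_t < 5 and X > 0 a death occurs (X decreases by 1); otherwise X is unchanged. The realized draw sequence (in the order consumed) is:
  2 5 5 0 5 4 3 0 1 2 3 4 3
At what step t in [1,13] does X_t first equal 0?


1

t=0: X=1, d=2 → death, X_1=0
t=1: X=0, d=5 → hold, X_2=0
t=2: X=0, d=5 → hold, X_3=0
t=3: X=0, d=0 → birth, X_4=1
t=4: X=1, d=5 → hold, X_5=1
t=5: X=1, d=4 → death, X_6=0
t=6: X=0, d=3 → hold, X_7=0
t=7: X=0, d=0 → birth, X_8=1
t=8: X=1, d=1 → death, X_9=0
t=9: X=0, d=2 → hold, X_10=0
t=10: X=0, d=3 → hold, X_11=0
t=11: X=0, d=4 → hold, X_12=0
t=12: X=0, d=3 → hold, X_13=0


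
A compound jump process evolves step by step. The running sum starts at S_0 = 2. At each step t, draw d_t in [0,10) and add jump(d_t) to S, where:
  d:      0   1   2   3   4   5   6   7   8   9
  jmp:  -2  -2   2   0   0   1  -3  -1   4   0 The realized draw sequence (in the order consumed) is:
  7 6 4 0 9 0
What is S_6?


t=0: S=2, d=7, jump=-1, S_1=1
t=1: S=1, d=6, jump=-3, S_2=-2
t=2: S=-2, d=4, jump=0, S_3=-2
t=3: S=-2, d=0, jump=-2, S_4=-4
t=4: S=-4, d=9, jump=0, S_5=-4
t=5: S=-4, d=0, jump=-2, S_6=-6

-6


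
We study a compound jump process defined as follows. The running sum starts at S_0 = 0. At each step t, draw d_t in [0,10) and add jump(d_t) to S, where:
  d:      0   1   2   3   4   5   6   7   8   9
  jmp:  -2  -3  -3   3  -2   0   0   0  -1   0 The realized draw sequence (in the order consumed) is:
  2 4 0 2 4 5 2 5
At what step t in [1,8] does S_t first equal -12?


5

t=0: S=0, d=2, jump=-3, S_1=-3
t=1: S=-3, d=4, jump=-2, S_2=-5
t=2: S=-5, d=0, jump=-2, S_3=-7
t=3: S=-7, d=2, jump=-3, S_4=-10
t=4: S=-10, d=4, jump=-2, S_5=-12
t=5: S=-12, d=5, jump=0, S_6=-12
t=6: S=-12, d=2, jump=-3, S_7=-15
t=7: S=-15, d=5, jump=0, S_8=-15


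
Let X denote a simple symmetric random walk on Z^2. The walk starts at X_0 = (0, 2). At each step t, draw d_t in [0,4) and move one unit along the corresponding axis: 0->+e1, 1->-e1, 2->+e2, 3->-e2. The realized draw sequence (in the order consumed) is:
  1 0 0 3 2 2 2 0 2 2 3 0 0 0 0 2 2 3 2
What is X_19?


t=0: X=(0, 2), d=1 → -e1, X_1=(-1, 2)
t=1: X=(-1, 2), d=0 → +e1, X_2=(0, 2)
t=2: X=(0, 2), d=0 → +e1, X_3=(1, 2)
t=3: X=(1, 2), d=3 → -e2, X_4=(1, 1)
t=4: X=(1, 1), d=2 → +e2, X_5=(1, 2)
t=5: X=(1, 2), d=2 → +e2, X_6=(1, 3)
t=6: X=(1, 3), d=2 → +e2, X_7=(1, 4)
t=7: X=(1, 4), d=0 → +e1, X_8=(2, 4)
t=8: X=(2, 4), d=2 → +e2, X_9=(2, 5)
t=9: X=(2, 5), d=2 → +e2, X_10=(2, 6)
t=10: X=(2, 6), d=3 → -e2, X_11=(2, 5)
t=11: X=(2, 5), d=0 → +e1, X_12=(3, 5)
t=12: X=(3, 5), d=0 → +e1, X_13=(4, 5)
t=13: X=(4, 5), d=0 → +e1, X_14=(5, 5)
t=14: X=(5, 5), d=0 → +e1, X_15=(6, 5)
t=15: X=(6, 5), d=2 → +e2, X_16=(6, 6)
t=16: X=(6, 6), d=2 → +e2, X_17=(6, 7)
t=17: X=(6, 7), d=3 → -e2, X_18=(6, 6)
t=18: X=(6, 6), d=2 → +e2, X_19=(6, 7)

(6, 7)


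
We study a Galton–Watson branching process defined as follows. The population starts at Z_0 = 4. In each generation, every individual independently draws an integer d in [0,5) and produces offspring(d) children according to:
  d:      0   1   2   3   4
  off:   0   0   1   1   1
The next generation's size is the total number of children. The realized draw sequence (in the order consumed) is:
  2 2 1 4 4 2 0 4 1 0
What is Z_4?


0

gen 0: Z_0=4, draws=[2, 2, 1, 4], offspring=[1, 1, 0, 1], Z_1=3
gen 1: Z_1=3, draws=[4, 2, 0], offspring=[1, 1, 0], Z_2=2
gen 2: Z_2=2, draws=[4, 1], offspring=[1, 0], Z_3=1
gen 3: Z_3=1, draws=[0], offspring=[0], Z_4=0


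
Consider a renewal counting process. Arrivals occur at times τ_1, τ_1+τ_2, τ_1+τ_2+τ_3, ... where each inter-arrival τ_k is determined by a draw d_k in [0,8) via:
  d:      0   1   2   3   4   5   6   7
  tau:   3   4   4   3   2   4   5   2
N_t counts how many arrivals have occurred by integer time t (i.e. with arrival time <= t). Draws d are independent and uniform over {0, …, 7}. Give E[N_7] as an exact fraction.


Inter-arrival values over d=0..7: [3, 4, 4, 3, 2, 4, 5, 2]
Each d has probability 1/8, so the pmf of τ is: f(2) = 1/4, f(3) = 1/4, f(4) = 3/8, f(5) = 1/8
Renewal equation for m(n) = E[N_n]: condition on τ_1 = k (if k <= n, one arrival plus a fresh copy on the remaining n−k steps): m(n) = F(n) + Σ_{k<=n} f(k)·m(n−k), where F(n) = P(τ <= n) and m(0) = 0
m(1) = F(1) = 0
m(2) = F(2) = 1/4
m(3) = F(3) = 1/2
m(4) = F(4) + f(2)·m(2) = 7/8 + 1/4·1/4 = 15/16
m(5) = F(5) + f(2)·m(3) + f(3)·m(2) = 1 + 1/4·1/2 + 1/4·1/4 = 19/16
m(6) = F(6) + f(2)·m(4) + f(3)·m(3) + f(4)·m(2) = 1 + 1/4·15/16 + 1/4·1/2 + 3/8·1/4 = 93/64
m(7) = F(7) + f(2)·m(5) + f(3)·m(4) + f(4)·m(3) + f(5)·m(2) = 1 + 1/4·19/16 + 1/4·15/16 + 3/8·1/2 + 1/8·1/4 = 7/4
E[N_7] = m(7) = 7/4

7/4


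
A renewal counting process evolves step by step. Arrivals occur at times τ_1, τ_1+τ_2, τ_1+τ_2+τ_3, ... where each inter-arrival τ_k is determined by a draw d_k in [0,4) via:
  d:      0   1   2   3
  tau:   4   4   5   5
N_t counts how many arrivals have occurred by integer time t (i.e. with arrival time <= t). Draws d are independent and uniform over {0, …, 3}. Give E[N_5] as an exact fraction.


1

Inter-arrival values over d=0..3: [4, 4, 5, 5]
Each d has probability 1/4, so the pmf of τ is: f(4) = 1/2, f(5) = 1/2
Renewal equation for m(n) = E[N_n]: condition on τ_1 = k (if k <= n, one arrival plus a fresh copy on the remaining n−k steps): m(n) = F(n) + Σ_{k<=n} f(k)·m(n−k), where F(n) = P(τ <= n) and m(0) = 0
m(1) = F(1) = 0
m(2) = F(2) = 0
m(3) = F(3) = 0
m(4) = F(4) = 1/2
m(5) = F(5) = 1
E[N_5] = m(5) = 1


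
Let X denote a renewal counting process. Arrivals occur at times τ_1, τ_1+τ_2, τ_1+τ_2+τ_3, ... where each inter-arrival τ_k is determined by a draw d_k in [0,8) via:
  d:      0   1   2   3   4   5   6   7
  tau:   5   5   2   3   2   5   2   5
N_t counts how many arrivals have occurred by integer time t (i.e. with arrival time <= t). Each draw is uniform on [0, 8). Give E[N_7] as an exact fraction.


Inter-arrival values over d=0..7: [5, 5, 2, 3, 2, 5, 2, 5]
Each d has probability 1/8, so the pmf of τ is: f(2) = 3/8, f(3) = 1/8, f(5) = 1/2
Renewal equation for m(n) = E[N_n]: condition on τ_1 = k (if k <= n, one arrival plus a fresh copy on the remaining n−k steps): m(n) = F(n) + Σ_{k<=n} f(k)·m(n−k), where F(n) = P(τ <= n) and m(0) = 0
m(1) = F(1) = 0
m(2) = F(2) = 3/8
m(3) = F(3) = 1/2
m(4) = F(4) + f(2)·m(2) = 1/2 + 3/8·3/8 = 41/64
m(5) = F(5) + f(2)·m(3) + f(3)·m(2) = 1 + 3/8·1/2 + 1/8·3/8 = 79/64
m(6) = F(6) + f(2)·m(4) + f(3)·m(3) = 1 + 3/8·41/64 + 1/8·1/2 = 667/512
m(7) = F(7) + f(2)·m(5) + f(3)·m(4) + f(5)·m(2) = 1 + 3/8·79/64 + 1/8·41/64 + 1/2·3/8 = 443/256
E[N_7] = m(7) = 443/256

443/256


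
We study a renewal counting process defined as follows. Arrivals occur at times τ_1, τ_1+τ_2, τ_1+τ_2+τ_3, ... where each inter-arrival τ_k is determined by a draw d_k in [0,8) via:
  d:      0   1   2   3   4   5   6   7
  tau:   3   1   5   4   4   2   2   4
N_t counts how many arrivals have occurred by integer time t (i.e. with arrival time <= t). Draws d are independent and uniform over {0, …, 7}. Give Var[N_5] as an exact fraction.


Inter-arrival values over d=0..7: [3, 1, 5, 4, 4, 2, 2, 4]
Each d has probability 1/8, so the pmf of τ is: f(1) = 1/8, f(2) = 1/4, f(3) = 1/8, f(4) = 3/8, f(5) = 1/8
Let p_n(j) = P(N_n = j), with p_0 = [1]. Condition on τ_1: p_n(0) = P(τ > n), and for j >= 1, p_n(j) = Σ_{k<=n} f(k)·p_{n−k}(j−1)
p_1 = [7/8, 1/8]  (j = 0..1)
p_2 = [5/8, 23/64, 1/64]  (j = 0..2)
p_3 = [1/2, 27/64, 39/512, 1/512]  (j = 0..3)
p_4 = [1/8, 45/64, 81/512, 55/4096, 1/4096]  (j = 0..4)
p_5 = [0, 43/64, 73/256, 167/4096, 71/32768, 1/32768]  (j = 0..5)
E[N_5] = Σ j·p_5(j) = 45001/32768;  E[N_5²] = Σ j²·p_5(j) = 72577/32768
Var[N_5] = 72577/32768 − (45001/32768)² = 353113135/1073741824

353113135/1073741824


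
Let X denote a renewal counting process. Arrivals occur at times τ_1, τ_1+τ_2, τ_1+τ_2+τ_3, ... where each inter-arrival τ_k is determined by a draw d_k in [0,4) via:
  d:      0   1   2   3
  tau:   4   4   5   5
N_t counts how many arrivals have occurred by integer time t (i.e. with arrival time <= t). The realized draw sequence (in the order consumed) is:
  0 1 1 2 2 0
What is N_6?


draw d_1=0: τ_1=4, arrival time A_1=4
draw d_2=1: τ_2=4, arrival time A_2=8
draw d_3=1: τ_3=4, arrival time A_3=12
draw d_4=2: τ_4=5, arrival time A_4=17
draw d_5=2: τ_5=5, arrival time A_5=22
draw d_6=0: τ_6=4, arrival time A_6=26
N_t over t=0..6: 0:0 1:0 2:0 3:0 4:1 5:1 6:1

1


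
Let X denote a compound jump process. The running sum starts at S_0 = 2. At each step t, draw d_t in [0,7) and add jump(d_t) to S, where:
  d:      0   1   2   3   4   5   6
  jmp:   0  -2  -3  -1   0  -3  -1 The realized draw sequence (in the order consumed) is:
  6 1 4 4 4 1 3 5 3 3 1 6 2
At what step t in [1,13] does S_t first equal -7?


t=0: S=2, d=6, jump=-1, S_1=1
t=1: S=1, d=1, jump=-2, S_2=-1
t=2: S=-1, d=4, jump=0, S_3=-1
t=3: S=-1, d=4, jump=0, S_4=-1
t=4: S=-1, d=4, jump=0, S_5=-1
t=5: S=-1, d=1, jump=-2, S_6=-3
t=6: S=-3, d=3, jump=-1, S_7=-4
t=7: S=-4, d=5, jump=-3, S_8=-7
t=8: S=-7, d=3, jump=-1, S_9=-8
t=9: S=-8, d=3, jump=-1, S_10=-9
t=10: S=-9, d=1, jump=-2, S_11=-11
t=11: S=-11, d=6, jump=-1, S_12=-12
t=12: S=-12, d=2, jump=-3, S_13=-15

8


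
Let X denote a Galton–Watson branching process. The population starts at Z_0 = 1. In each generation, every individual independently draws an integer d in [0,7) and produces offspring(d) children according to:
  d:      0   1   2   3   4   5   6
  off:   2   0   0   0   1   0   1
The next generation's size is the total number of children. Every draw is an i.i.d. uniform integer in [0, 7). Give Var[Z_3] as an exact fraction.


38688/117649

Outcome values over d=0..6: [2, 0, 0, 0, 1, 0, 1]
Σy = 4, Σy² = 6, M = 7
μ = 4/7 = 4/7,  σ² = 6/7 − (4/7)² = 26/49
V_0 = 0, E_0 = 1
V_1 = 26/49·E_0 + (4/7)²·V_0 = 26/49;  E_1 = 4/7
V_2 = 26/49·E_1 + (4/7)²·V_1 = 1144/2401;  E_2 = 16/49
V_3 = 26/49·E_2 + (4/7)²·V_2 = 38688/117649;  E_3 = 64/343


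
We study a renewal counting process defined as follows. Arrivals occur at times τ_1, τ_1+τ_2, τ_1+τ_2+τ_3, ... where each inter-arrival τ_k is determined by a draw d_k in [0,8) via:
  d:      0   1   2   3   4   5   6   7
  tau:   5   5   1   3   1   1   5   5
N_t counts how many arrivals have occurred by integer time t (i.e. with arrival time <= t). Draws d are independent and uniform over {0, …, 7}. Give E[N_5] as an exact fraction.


Inter-arrival values over d=0..7: [5, 5, 1, 3, 1, 1, 5, 5]
Each d has probability 1/8, so the pmf of τ is: f(1) = 3/8, f(3) = 1/8, f(5) = 1/2
Renewal equation for m(n) = E[N_n]: condition on τ_1 = k (if k <= n, one arrival plus a fresh copy on the remaining n−k steps): m(n) = F(n) + Σ_{k<=n} f(k)·m(n−k), where F(n) = P(τ <= n) and m(0) = 0
m(1) = F(1) = 3/8
m(2) = F(2) + f(1)·m(1) = 3/8 + 3/8·3/8 = 33/64
m(3) = F(3) + f(1)·m(2) = 1/2 + 3/8·33/64 = 355/512
m(4) = F(4) + f(1)·m(3) + f(3)·m(1) = 1/2 + 3/8·355/512 + 1/8·3/8 = 3305/4096
m(5) = F(5) + f(1)·m(4) + f(3)·m(2) = 1 + 3/8·3305/4096 + 1/8·33/64 = 44795/32768
E[N_5] = m(5) = 44795/32768

44795/32768


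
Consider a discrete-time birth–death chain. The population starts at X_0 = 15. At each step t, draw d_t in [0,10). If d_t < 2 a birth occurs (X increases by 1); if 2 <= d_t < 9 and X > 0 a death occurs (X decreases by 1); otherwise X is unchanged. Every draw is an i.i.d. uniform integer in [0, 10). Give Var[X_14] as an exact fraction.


X can drop by at most 1 per step and X_0 = 15 > T = 14, so X_t >= 15 − t >= 1 > 0 for every t <= 14: the floor at 0 (the 'and X > 0' condition) never binds. Hence X_14 = X_0 + Σ_{t<14} Y_t with i.i.d. increments Y_t = y(d_t) ∈ {+1, −1, 0}.
Outcome values over d=0..9: [1, 1, -1, -1, -1, -1, -1, -1, -1, 0]
Σy = -5, Σy² = 9, M = 10
μ = -5/10 = -1/2,  σ² = 9/10 − (-1/2)² = 13/20
Independent increments: Var[X_14] = 14·σ² = 14·(13/20) = 91/10

91/10


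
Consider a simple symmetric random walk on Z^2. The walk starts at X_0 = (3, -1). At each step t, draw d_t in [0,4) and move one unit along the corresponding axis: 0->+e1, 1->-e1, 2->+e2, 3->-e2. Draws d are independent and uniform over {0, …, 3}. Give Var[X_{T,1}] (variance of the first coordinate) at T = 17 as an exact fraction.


17/2

Outcome values over d=0..3: [1, -1, 0, 0]
Σy = 0, Σy² = 2, M = 4
μ = 0/4 = 0,  σ² = 2/4 − (0)² = 1/2
Independent increments: Var[X_17] = 17·σ² = 17·(1/2) = 17/2


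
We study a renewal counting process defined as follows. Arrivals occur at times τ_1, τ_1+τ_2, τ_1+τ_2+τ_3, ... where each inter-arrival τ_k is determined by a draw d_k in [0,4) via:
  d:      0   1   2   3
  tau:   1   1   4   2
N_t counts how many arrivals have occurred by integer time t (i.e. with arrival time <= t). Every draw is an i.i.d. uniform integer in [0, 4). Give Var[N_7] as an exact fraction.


25775/16384

Inter-arrival values over d=0..3: [1, 1, 4, 2]
Each d has probability 1/4, so the pmf of τ is: f(1) = 1/2, f(2) = 1/4, f(4) = 1/4
Let p_n(j) = P(N_n = j), with p_0 = [1]. Condition on τ_1: p_n(0) = P(τ > n), and for j >= 1, p_n(j) = Σ_{k<=n} f(k)·p_{n−k}(j−1)
p_1 = [1/2, 1/2]  (j = 0..1)
p_2 = [1/4, 1/2, 1/4]  (j = 0..2)
p_3 = [1/4, 1/4, 3/8, 1/8]  (j = 0..3)
p_4 = [0, 7/16, 1/4, 1/4, 1/16]  (j = 0..4)
p_5 = [0, 3/16, 13/32, 7/32, 5/32, 1/32]  (j = 0..5)
p_6 = [0, 1/16, 21/64, 21/64, 11/64, 3/32, 1/64]  (j = 0..6)
p_7 = [0, 1/16, 9/64, 23/64, 1/4, 1/8, 7/128, 1/128]  (j = 0..7)
E[N_7] = Σ j·p_7(j) = 439/128;  E[N_7²] = Σ j²·p_7(j) = 1707/128
Var[N_7] = 1707/128 − (439/128)² = 25775/16384


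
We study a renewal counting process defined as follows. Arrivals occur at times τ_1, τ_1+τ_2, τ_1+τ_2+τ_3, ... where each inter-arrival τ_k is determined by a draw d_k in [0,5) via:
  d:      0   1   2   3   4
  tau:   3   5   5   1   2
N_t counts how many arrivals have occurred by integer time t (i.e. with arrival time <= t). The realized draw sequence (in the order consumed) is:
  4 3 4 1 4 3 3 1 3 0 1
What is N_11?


draw d_1=4: τ_1=2, arrival time A_1=2
draw d_2=3: τ_2=1, arrival time A_2=3
draw d_3=4: τ_3=2, arrival time A_3=5
draw d_4=1: τ_4=5, arrival time A_4=10
draw d_5=4: τ_5=2, arrival time A_5=12
draw d_6=3: τ_6=1, arrival time A_6=13
draw d_7=3: τ_7=1, arrival time A_7=14
draw d_8=1: τ_8=5, arrival time A_8=19
draw d_9=3: τ_9=1, arrival time A_9=20
draw d_10=0: τ_10=3, arrival time A_10=23
draw d_11=1: τ_11=5, arrival time A_11=28
N_t over t=0..11: 0:0 1:0 2:1 3:2 4:2 5:3 6:3 7:3 8:3 9:3 10:4 11:4

4


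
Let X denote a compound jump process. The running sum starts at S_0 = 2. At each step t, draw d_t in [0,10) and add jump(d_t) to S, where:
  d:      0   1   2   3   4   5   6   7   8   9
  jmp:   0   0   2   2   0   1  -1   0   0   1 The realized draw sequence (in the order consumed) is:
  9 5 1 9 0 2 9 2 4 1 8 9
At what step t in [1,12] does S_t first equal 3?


t=0: S=2, d=9, jump=1, S_1=3
t=1: S=3, d=5, jump=1, S_2=4
t=2: S=4, d=1, jump=0, S_3=4
t=3: S=4, d=9, jump=1, S_4=5
t=4: S=5, d=0, jump=0, S_5=5
t=5: S=5, d=2, jump=2, S_6=7
t=6: S=7, d=9, jump=1, S_7=8
t=7: S=8, d=2, jump=2, S_8=10
t=8: S=10, d=4, jump=0, S_9=10
t=9: S=10, d=1, jump=0, S_10=10
t=10: S=10, d=8, jump=0, S_11=10
t=11: S=10, d=9, jump=1, S_12=11

1


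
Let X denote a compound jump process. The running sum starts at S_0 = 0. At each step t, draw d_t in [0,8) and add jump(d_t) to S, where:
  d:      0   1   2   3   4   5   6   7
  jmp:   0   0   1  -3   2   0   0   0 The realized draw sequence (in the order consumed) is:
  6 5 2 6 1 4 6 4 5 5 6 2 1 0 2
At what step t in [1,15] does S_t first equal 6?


t=0: S=0, d=6, jump=0, S_1=0
t=1: S=0, d=5, jump=0, S_2=0
t=2: S=0, d=2, jump=1, S_3=1
t=3: S=1, d=6, jump=0, S_4=1
t=4: S=1, d=1, jump=0, S_5=1
t=5: S=1, d=4, jump=2, S_6=3
t=6: S=3, d=6, jump=0, S_7=3
t=7: S=3, d=4, jump=2, S_8=5
t=8: S=5, d=5, jump=0, S_9=5
t=9: S=5, d=5, jump=0, S_10=5
t=10: S=5, d=6, jump=0, S_11=5
t=11: S=5, d=2, jump=1, S_12=6
t=12: S=6, d=1, jump=0, S_13=6
t=13: S=6, d=0, jump=0, S_14=6
t=14: S=6, d=2, jump=1, S_15=7

12


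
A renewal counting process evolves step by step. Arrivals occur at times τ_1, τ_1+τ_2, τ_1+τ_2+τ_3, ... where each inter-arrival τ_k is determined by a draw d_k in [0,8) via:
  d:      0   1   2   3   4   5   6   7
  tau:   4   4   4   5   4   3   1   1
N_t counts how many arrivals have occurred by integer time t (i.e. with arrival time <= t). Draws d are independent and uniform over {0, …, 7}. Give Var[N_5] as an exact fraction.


Inter-arrival values over d=0..7: [4, 4, 4, 5, 4, 3, 1, 1]
Each d has probability 1/8, so the pmf of τ is: f(1) = 1/4, f(3) = 1/8, f(4) = 1/2, f(5) = 1/8
Let p_n(j) = P(N_n = j), with p_0 = [1]. Condition on τ_1: p_n(0) = P(τ > n), and for j >= 1, p_n(j) = Σ_{k<=n} f(k)·p_{n−k}(j−1)
p_1 = [3/4, 1/4]  (j = 0..1)
p_2 = [3/4, 3/16, 1/16]  (j = 0..2)
p_3 = [5/8, 5/16, 3/64, 1/64]  (j = 0..3)
p_4 = [1/8, 3/4, 7/64, 3/256, 1/256]  (j = 0..4)
p_5 = [0, 5/8, 43/128, 9/256, 3/1024, 1/1024]  (j = 0..5)
E[N_5] = Σ j·p_5(j) = 1453/1024;  E[N_5²] = Σ j²·p_5(j) = 2413/1024
Var[N_5] = 2413/1024 − (1453/1024)² = 359703/1048576

359703/1048576


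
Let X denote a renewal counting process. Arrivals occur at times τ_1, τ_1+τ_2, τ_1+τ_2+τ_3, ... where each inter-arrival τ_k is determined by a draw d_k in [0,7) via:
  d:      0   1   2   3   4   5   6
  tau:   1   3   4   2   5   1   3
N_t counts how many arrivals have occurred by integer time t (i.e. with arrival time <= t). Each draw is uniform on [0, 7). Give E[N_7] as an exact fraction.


Inter-arrival values over d=0..6: [1, 3, 4, 2, 5, 1, 3]
Each d has probability 1/7, so the pmf of τ is: f(1) = 2/7, f(2) = 1/7, f(3) = 2/7, f(4) = 1/7, f(5) = 1/7
Renewal equation for m(n) = E[N_n]: condition on τ_1 = k (if k <= n, one arrival plus a fresh copy on the remaining n−k steps): m(n) = F(n) + Σ_{k<=n} f(k)·m(n−k), where F(n) = P(τ <= n) and m(0) = 0
m(1) = F(1) = 2/7
m(2) = F(2) + f(1)·m(1) = 3/7 + 2/7·2/7 = 25/49
m(3) = F(3) + f(1)·m(2) + f(2)·m(1) = 5/7 + 2/7·25/49 + 1/7·2/7 = 309/343
m(4) = F(4) + f(1)·m(3) + f(2)·m(2) + f(3)·m(1) = 6/7 + 2/7·309/343 + 1/7·25/49 + 2/7·2/7 = 3047/2401
m(5) = F(5) + f(1)·m(4) + f(2)·m(3) + f(3)·m(2) + f(4)·m(1) = 1 + 2/7·3047/2401 + 1/7·309/343 + 2/7·25/49 + 1/7·2/7 = 28200/16807
m(6) = F(6) + f(1)·m(5) + f(2)·m(4) + f(3)·m(3) + f(4)·m(2) + f(5)·m(1) = 1 + 2/7·28200/16807 + 1/7·3047/2401 + 2/7·309/343 + 1/7·25/49 + 1/7·2/7 = 239037/117649
m(7) = F(7) + f(1)·m(6) + f(2)·m(5) + f(3)·m(4) + f(4)·m(3) + f(5)·m(2) = 1 + 2/7·239037/117649 + 1/7·28200/16807 + 2/7·3047/2401 + 1/7·309/343 + 1/7·25/49 = 1963635/823543
E[N_7] = m(7) = 1963635/823543

1963635/823543


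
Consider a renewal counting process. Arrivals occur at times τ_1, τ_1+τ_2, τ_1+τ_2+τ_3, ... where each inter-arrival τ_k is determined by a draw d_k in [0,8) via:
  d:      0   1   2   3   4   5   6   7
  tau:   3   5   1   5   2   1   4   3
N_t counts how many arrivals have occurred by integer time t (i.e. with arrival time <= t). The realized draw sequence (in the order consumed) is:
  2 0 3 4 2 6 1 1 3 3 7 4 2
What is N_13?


draw d_1=2: τ_1=1, arrival time A_1=1
draw d_2=0: τ_2=3, arrival time A_2=4
draw d_3=3: τ_3=5, arrival time A_3=9
draw d_4=4: τ_4=2, arrival time A_4=11
draw d_5=2: τ_5=1, arrival time A_5=12
draw d_6=6: τ_6=4, arrival time A_6=16
draw d_7=1: τ_7=5, arrival time A_7=21
draw d_8=1: τ_8=5, arrival time A_8=26
draw d_9=3: τ_9=5, arrival time A_9=31
draw d_10=3: τ_10=5, arrival time A_10=36
draw d_11=7: τ_11=3, arrival time A_11=39
draw d_12=4: τ_12=2, arrival time A_12=41
draw d_13=2: τ_13=1, arrival time A_13=42
N_t over t=0..13: 0:0 1:1 2:1 3:1 4:2 5:2 6:2 7:2 8:2 9:3 10:3 11:4 12:5 13:5

5


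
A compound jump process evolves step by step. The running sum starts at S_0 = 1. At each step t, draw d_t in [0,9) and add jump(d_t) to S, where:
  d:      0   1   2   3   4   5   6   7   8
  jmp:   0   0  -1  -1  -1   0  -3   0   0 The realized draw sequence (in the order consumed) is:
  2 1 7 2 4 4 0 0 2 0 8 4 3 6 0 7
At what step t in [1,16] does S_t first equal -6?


13

t=0: S=1, d=2, jump=-1, S_1=0
t=1: S=0, d=1, jump=0, S_2=0
t=2: S=0, d=7, jump=0, S_3=0
t=3: S=0, d=2, jump=-1, S_4=-1
t=4: S=-1, d=4, jump=-1, S_5=-2
t=5: S=-2, d=4, jump=-1, S_6=-3
t=6: S=-3, d=0, jump=0, S_7=-3
t=7: S=-3, d=0, jump=0, S_8=-3
t=8: S=-3, d=2, jump=-1, S_9=-4
t=9: S=-4, d=0, jump=0, S_10=-4
t=10: S=-4, d=8, jump=0, S_11=-4
t=11: S=-4, d=4, jump=-1, S_12=-5
t=12: S=-5, d=3, jump=-1, S_13=-6
t=13: S=-6, d=6, jump=-3, S_14=-9
t=14: S=-9, d=0, jump=0, S_15=-9
t=15: S=-9, d=7, jump=0, S_16=-9


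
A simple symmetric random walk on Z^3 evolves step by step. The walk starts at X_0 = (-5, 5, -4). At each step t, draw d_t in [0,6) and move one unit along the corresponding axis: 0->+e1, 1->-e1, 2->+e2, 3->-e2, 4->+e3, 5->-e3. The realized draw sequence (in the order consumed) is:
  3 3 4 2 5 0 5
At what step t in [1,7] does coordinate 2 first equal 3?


t=0: X=(-5, 5, -4), d=3 → -e2, X_1=(-5, 4, -4)
t=1: X=(-5, 4, -4), d=3 → -e2, X_2=(-5, 3, -4)
t=2: X=(-5, 3, -4), d=4 → +e3, X_3=(-5, 3, -3)
t=3: X=(-5, 3, -3), d=2 → +e2, X_4=(-5, 4, -3)
t=4: X=(-5, 4, -3), d=5 → -e3, X_5=(-5, 4, -4)
t=5: X=(-5, 4, -4), d=0 → +e1, X_6=(-4, 4, -4)
t=6: X=(-4, 4, -4), d=5 → -e3, X_7=(-4, 4, -5)

2


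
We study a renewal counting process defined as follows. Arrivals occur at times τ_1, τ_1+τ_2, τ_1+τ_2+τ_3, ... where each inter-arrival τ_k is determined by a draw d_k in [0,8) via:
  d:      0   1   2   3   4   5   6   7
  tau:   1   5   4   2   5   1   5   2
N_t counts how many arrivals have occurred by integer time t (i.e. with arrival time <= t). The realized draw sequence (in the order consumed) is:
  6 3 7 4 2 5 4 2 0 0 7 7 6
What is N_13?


3

draw d_1=6: τ_1=5, arrival time A_1=5
draw d_2=3: τ_2=2, arrival time A_2=7
draw d_3=7: τ_3=2, arrival time A_3=9
draw d_4=4: τ_4=5, arrival time A_4=14
draw d_5=2: τ_5=4, arrival time A_5=18
draw d_6=5: τ_6=1, arrival time A_6=19
draw d_7=4: τ_7=5, arrival time A_7=24
draw d_8=2: τ_8=4, arrival time A_8=28
draw d_9=0: τ_9=1, arrival time A_9=29
draw d_10=0: τ_10=1, arrival time A_10=30
draw d_11=7: τ_11=2, arrival time A_11=32
draw d_12=7: τ_12=2, arrival time A_12=34
draw d_13=6: τ_13=5, arrival time A_13=39
N_t over t=0..13: 0:0 1:0 2:0 3:0 4:0 5:1 6:1 7:2 8:2 9:3 10:3 11:3 12:3 13:3


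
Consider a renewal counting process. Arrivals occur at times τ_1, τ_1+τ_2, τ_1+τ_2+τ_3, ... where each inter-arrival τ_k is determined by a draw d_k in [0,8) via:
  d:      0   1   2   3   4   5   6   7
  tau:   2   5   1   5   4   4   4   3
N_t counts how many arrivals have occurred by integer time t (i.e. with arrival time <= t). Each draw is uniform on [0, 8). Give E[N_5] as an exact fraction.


40617/32768

Inter-arrival values over d=0..7: [2, 5, 1, 5, 4, 4, 4, 3]
Each d has probability 1/8, so the pmf of τ is: f(1) = 1/8, f(2) = 1/8, f(3) = 1/8, f(4) = 3/8, f(5) = 1/4
Renewal equation for m(n) = E[N_n]: condition on τ_1 = k (if k <= n, one arrival plus a fresh copy on the remaining n−k steps): m(n) = F(n) + Σ_{k<=n} f(k)·m(n−k), where F(n) = P(τ <= n) and m(0) = 0
m(1) = F(1) = 1/8
m(2) = F(2) + f(1)·m(1) = 1/4 + 1/8·1/8 = 17/64
m(3) = F(3) + f(1)·m(2) + f(2)·m(1) = 3/8 + 1/8·17/64 + 1/8·1/8 = 217/512
m(4) = F(4) + f(1)·m(3) + f(2)·m(2) + f(3)·m(1) = 3/4 + 1/8·217/512 + 1/8·17/64 + 1/8·1/8 = 3489/4096
m(5) = F(5) + f(1)·m(4) + f(2)·m(3) + f(3)·m(2) + f(4)·m(1) = 1 + 1/8·3489/4096 + 1/8·217/512 + 1/8·17/64 + 3/8·1/8 = 40617/32768
E[N_5] = m(5) = 40617/32768


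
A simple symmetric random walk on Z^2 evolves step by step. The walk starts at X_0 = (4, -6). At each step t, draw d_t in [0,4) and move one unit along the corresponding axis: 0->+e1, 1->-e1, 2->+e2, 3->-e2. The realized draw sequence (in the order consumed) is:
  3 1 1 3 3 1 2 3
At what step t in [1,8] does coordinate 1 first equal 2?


t=0: X=(4, -6), d=3 → -e2, X_1=(4, -7)
t=1: X=(4, -7), d=1 → -e1, X_2=(3, -7)
t=2: X=(3, -7), d=1 → -e1, X_3=(2, -7)
t=3: X=(2, -7), d=3 → -e2, X_4=(2, -8)
t=4: X=(2, -8), d=3 → -e2, X_5=(2, -9)
t=5: X=(2, -9), d=1 → -e1, X_6=(1, -9)
t=6: X=(1, -9), d=2 → +e2, X_7=(1, -8)
t=7: X=(1, -8), d=3 → -e2, X_8=(1, -9)

3


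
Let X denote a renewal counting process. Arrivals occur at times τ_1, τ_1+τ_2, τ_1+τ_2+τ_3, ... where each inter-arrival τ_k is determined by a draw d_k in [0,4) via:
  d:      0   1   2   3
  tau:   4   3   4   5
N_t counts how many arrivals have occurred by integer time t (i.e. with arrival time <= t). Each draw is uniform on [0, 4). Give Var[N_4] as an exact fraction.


Inter-arrival values over d=0..3: [4, 3, 4, 5]
Each d has probability 1/4, so the pmf of τ is: f(3) = 1/4, f(4) = 1/2, f(5) = 1/4
Let p_n(j) = P(N_n = j), with p_0 = [1]. Condition on τ_1: p_n(0) = P(τ > n), and for j >= 1, p_n(j) = Σ_{k<=n} f(k)·p_{n−k}(j−1)
p_1 = [1]  (j = 0)
p_2 = [1]  (j = 0)
p_3 = [3/4, 1/4]  (j = 0..1)
p_4 = [1/4, 3/4]  (j = 0..1)
E[N_4] = Σ j·p_4(j) = 3/4;  E[N_4²] = Σ j²·p_4(j) = 3/4
Var[N_4] = 3/4 − (3/4)² = 3/16

3/16


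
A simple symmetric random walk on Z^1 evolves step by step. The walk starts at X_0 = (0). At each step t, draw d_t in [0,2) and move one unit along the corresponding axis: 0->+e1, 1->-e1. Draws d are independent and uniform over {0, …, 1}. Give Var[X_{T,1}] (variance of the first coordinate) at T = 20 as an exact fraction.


20

Outcome values over d=0..1: [1, -1]
Σy = 0, Σy² = 2, M = 2
μ = 0/2 = 0,  σ² = 2/2 − (0)² = 1
Independent increments: Var[X_20] = 20·σ² = 20·(1) = 20


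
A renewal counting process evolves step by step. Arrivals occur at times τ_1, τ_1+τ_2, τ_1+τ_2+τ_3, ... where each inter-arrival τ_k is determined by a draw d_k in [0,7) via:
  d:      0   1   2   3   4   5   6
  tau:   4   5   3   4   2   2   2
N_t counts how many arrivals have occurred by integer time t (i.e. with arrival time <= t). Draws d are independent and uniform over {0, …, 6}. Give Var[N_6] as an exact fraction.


Inter-arrival values over d=0..6: [4, 5, 3, 4, 2, 2, 2]
Each d has probability 1/7, so the pmf of τ is: f(2) = 3/7, f(3) = 1/7, f(4) = 2/7, f(5) = 1/7
Let p_n(j) = P(N_n = j), with p_0 = [1]. Condition on τ_1: p_n(0) = P(τ > n), and for j >= 1, p_n(j) = Σ_{k<=n} f(k)·p_{n−k}(j−1)
p_1 = [1]  (j = 0)
p_2 = [4/7, 3/7]  (j = 0..1)
p_3 = [3/7, 4/7]  (j = 0..1)
p_4 = [1/7, 33/49, 9/49]  (j = 0..2)
p_5 = [0, 34/49, 15/49]  (j = 0..2)
p_6 = [0, 3/7, 169/343, 27/343]  (j = 0..3)
E[N_6] = Σ j·p_6(j) = 566/343;  E[N_6²] = Σ j²·p_6(j) = 1066/343
Var[N_6] = 1066/343 − (566/343)² = 45282/117649

45282/117649


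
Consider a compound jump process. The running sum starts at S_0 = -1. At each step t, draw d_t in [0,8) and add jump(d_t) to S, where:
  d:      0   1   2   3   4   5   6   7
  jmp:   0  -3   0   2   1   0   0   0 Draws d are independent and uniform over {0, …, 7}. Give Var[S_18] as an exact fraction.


Outcome values over d=0..7: [0, -3, 0, 2, 1, 0, 0, 0]
Σy = 0, Σy² = 14, M = 8
μ = 0/8 = 0,  σ² = 14/8 − (0)² = 7/4
Independent increments: Var[S_18] = 18·σ² = 18·(7/4) = 63/2

63/2


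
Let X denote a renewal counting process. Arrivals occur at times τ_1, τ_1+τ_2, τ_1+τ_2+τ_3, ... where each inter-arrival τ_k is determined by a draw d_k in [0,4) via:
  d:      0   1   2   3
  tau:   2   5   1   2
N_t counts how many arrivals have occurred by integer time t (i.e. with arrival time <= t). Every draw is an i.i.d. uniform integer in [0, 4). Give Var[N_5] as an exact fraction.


Inter-arrival values over d=0..3: [2, 5, 1, 2]
Each d has probability 1/4, so the pmf of τ is: f(1) = 1/4, f(2) = 1/2, f(5) = 1/4
Let p_n(j) = P(N_n = j), with p_0 = [1]. Condition on τ_1: p_n(0) = P(τ > n), and for j >= 1, p_n(j) = Σ_{k<=n} f(k)·p_{n−k}(j−1)
p_1 = [3/4, 1/4]  (j = 0..1)
p_2 = [1/4, 11/16, 1/16]  (j = 0..2)
p_3 = [1/4, 7/16, 19/64, 1/64]  (j = 0..3)
p_4 = [1/4, 3/16, 29/64, 27/256, 1/256]  (j = 0..4)
p_5 = [0, 7/16, 17/64, 67/256, 35/1024, 1/1024]  (j = 0..5)
E[N_5] = Σ j·p_5(j) = 1941/1024;  E[N_5²] = Σ j²·p_5(j) = 4533/1024
Var[N_5] = 4533/1024 − (1941/1024)² = 874311/1048576

874311/1048576


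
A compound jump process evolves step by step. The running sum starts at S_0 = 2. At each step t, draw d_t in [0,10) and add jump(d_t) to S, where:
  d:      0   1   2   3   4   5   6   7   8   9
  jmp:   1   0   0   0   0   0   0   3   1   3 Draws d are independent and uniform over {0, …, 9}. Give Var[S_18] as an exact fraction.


Outcome values over d=0..9: [1, 0, 0, 0, 0, 0, 0, 3, 1, 3]
Σy = 8, Σy² = 20, M = 10
μ = 8/10 = 4/5,  σ² = 20/10 − (4/5)² = 34/25
Independent increments: Var[S_18] = 18·σ² = 18·(34/25) = 612/25

612/25


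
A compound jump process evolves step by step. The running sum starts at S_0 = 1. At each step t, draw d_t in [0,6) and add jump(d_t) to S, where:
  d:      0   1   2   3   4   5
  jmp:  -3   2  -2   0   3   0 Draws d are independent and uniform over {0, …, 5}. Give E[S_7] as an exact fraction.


Outcome values over d=0..5: [-3, 2, -2, 0, 3, 0]
Σy = 0, Σy² = 26, M = 6
μ = 0/6 = 0,  σ² = 26/6 − (0)² = 13/3
E[S_7] = 1 + 7·(0) = 1

1


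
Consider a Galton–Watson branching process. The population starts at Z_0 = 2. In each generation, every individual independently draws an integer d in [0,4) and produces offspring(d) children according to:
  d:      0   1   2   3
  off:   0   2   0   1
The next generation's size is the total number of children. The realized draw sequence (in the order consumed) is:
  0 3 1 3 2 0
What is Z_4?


0

gen 0: Z_0=2, draws=[0, 3], offspring=[0, 1], Z_1=1
gen 1: Z_1=1, draws=[1], offspring=[2], Z_2=2
gen 2: Z_2=2, draws=[3, 2], offspring=[1, 0], Z_3=1
gen 3: Z_3=1, draws=[0], offspring=[0], Z_4=0


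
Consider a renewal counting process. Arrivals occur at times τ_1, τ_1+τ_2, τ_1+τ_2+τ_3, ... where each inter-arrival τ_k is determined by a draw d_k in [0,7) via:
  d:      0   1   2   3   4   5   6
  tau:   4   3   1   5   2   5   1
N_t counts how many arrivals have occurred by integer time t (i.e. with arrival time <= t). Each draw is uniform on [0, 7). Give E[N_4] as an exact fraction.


2508/2401

Inter-arrival values over d=0..6: [4, 3, 1, 5, 2, 5, 1]
Each d has probability 1/7, so the pmf of τ is: f(1) = 2/7, f(2) = 1/7, f(3) = 1/7, f(4) = 1/7, f(5) = 2/7
Renewal equation for m(n) = E[N_n]: condition on τ_1 = k (if k <= n, one arrival plus a fresh copy on the remaining n−k steps): m(n) = F(n) + Σ_{k<=n} f(k)·m(n−k), where F(n) = P(τ <= n) and m(0) = 0
m(1) = F(1) = 2/7
m(2) = F(2) + f(1)·m(1) = 3/7 + 2/7·2/7 = 25/49
m(3) = F(3) + f(1)·m(2) + f(2)·m(1) = 4/7 + 2/7·25/49 + 1/7·2/7 = 260/343
m(4) = F(4) + f(1)·m(3) + f(2)·m(2) + f(3)·m(1) = 5/7 + 2/7·260/343 + 1/7·25/49 + 1/7·2/7 = 2508/2401
E[N_4] = m(4) = 2508/2401
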